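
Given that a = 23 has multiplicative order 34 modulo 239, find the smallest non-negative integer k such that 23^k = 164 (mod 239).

15

Successive powers of 23 modulo 239:
  23^0=1  23^1=23  23^2=51  23^3=217  23^4=211  23^5=73
  23^6=6  23^7=138  23^8=67  23^9=107  23^10=71  23^11=199
  23^12=36  23^13=111  23^14=163  23^15=164
So 23^15 ≡ 164 (mod 239), giving k = 15.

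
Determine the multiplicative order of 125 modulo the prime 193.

64

The order of 125 must divide p − 1 = 192 = 2^6 · 3.
Divisors: 1, 2, 3, 4, 6, 8, 12, 16, 24, 32, 48, 64, 96, 192.
Check each in increasing order: 125^1 ≡ 125;  125^2 ≡ 185;  125^3 ≡ 158;  125^4 ≡ 64;  125^6 ≡ 67;  125^8 ≡ 43;  125^12 ≡ 50;  125^16 ≡ 112;  125^24 ≡ 184;  125^32 ≡ 192;  125^48 ≡ 81;  125^64 ≡ 1.
Smallest exponent giving 1 is 64.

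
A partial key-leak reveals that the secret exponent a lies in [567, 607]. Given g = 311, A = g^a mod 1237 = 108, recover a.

Compute 311^567 mod 1237 = 302, then multiply by 311 repeatedly:
  311^567=302  311^568=1147  311^569=461  311^570=1116  311^571=716
  311^572=16  311^573=28  311^574=49  311^575=395  311^576=382
  311^577=50  311^578=706  311^579=617  311^580=152  311^581=266
  311^582=1084  311^583=660  311^584=1155  311^585=475  311^586=522
  311^587=295  311^588=207  311^589=53  311^590=402  311^591=85
  311^592=458  311^593=183  311^594=11  311^595=947  311^596=111
  311^597=1122  311^598=108
Found 108 at exponent 598.

598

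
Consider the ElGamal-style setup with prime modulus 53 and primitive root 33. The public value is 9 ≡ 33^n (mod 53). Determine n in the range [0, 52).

6

Baby-step giant-step with m = ceil(sqrt(52)) = 8.
Baby table (33^j mod 53 for j=0..7):
  0:1  1:33  2:29  3:3  4:46  5:34  6:9  7:32
Giant step factor: 33^(-8) ≡ 13 (mod 53).
Scan 9·13^i mod 53 for i = 0, 1, …:
  i=0: 9
Match at i=0, j=6: n = 0·8 + 6 = 6.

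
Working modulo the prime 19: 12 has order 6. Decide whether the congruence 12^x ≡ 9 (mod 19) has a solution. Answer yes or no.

no

9 ∈ ⟨12⟩ iff 9^6 ≡ 1 (mod 19), since |⟨12⟩| = 6.
9^6 mod 19 = 11.
Since 11 ≠ 1, 9 does not lie in the subgroup.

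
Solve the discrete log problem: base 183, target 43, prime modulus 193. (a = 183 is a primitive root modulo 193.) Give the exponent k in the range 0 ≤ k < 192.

Baby-step giant-step with m = ceil(sqrt(192)) = 14.
Baby table (183^j mod 193 for j=0..13):
  0:1  1:183  2:100  3:158  4:157  5:167  6:67  7:102
  8:138  9:164  10:97  11:188  12:50  13:79
Giant step factor: 183^(-14) ≡ 75 (mod 193).
Scan 43·75^i mod 193 for i = 0, 1, …:
  i=0: 43   i=1: 137   i=2: 46   i=3: 169
  i=4: 130   i=5: 100
Match at i=5, j=2: k = 5·14 + 2 = 72.

72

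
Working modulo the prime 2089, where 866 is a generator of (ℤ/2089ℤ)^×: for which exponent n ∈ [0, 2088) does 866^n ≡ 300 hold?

Baby-step giant-step with m = ceil(sqrt(2088)) = 46.
Baby table (866^j mod 2089 for j=0..45):
  0:1  1:866  2:5  3:152  4:25  5:760  6:125  7:1711
  8:625  9:199  10:1036  11:995  12:1002  13:797  14:832  15:1896
  16:2071  17:1124  18:1999  19:1442  20:1639  21:943  22:1928  23:537
  24:1284  25:596  26:153  27:891  28:765  29:277  30:1736  31:1385
  32:324  33:658  34:1620  35:1201  36:1833  37:1827  38:809  39:779
  40:1956  41:1806  42:1424  43:674  44:853  45:1281
Giant step factor: 866^(-46) ≡ 2065 (mod 2089).
Scan 300·2065^i mod 2089 for i = 0, 1, …:
  i=0: 300   i=1: 1156   i=2: 1502   i=3: 1554
  i=4: 306   i=5: 1012   i=6: 780   i=7: 81
  i=8: 145   i=9: 698     …   i=34: 963
  i=35: 1956
Match at i=35, j=40: n = 35·46 + 40 = 1650.

1650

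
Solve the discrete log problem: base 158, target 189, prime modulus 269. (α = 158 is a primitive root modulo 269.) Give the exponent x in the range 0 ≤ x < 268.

Baby-step giant-step with m = ceil(sqrt(268)) = 17.
Baby table (158^j mod 269 for j=0..16):
  0:1  1:158  2:216  3:234  4:119  5:241  6:149  7:139
  8:173  9:165  10:246  11:132  12:143  13:267  14:222  15:106
  16:70
Giant step factor: 158^(-17) ≡ 243 (mod 269).
Scan 189·243^i mod 269 for i = 0, 1, …:
  i=0: 189   i=1: 197   i=2: 258   i=3: 17
  i=4: 96   i=5: 194   i=6: 67   i=7: 141
  i=8: 100   i=9: 90   i=10: 81   i=11: 46
  i=12: 149
Match at i=12, j=6: x = 12·17 + 6 = 210.

210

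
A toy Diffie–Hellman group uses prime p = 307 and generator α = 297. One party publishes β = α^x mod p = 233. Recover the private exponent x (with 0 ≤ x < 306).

Baby-step giant-step with m = ceil(sqrt(306)) = 18.
Baby table (297^j mod 307 for j=0..17):
  0:1  1:297  2:100  3:228  4:176  5:82  6:101  7:218
  8:276  9:3  10:277  11:300  12:70  13:221  14:246  15:303
  16:40  17:214
Giant step factor: 297^(-18) ≡ 273 (mod 307).
Scan 233·273^i mod 307 for i = 0, 1, …:
  i=0: 233   i=1: 60   i=2: 109   i=3: 285
  i=4: 134   i=5: 49   i=6: 176
Match at i=6, j=4: x = 6·18 + 4 = 112.

112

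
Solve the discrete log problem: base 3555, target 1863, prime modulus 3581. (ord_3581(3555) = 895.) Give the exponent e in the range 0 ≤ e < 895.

Baby-step giant-step with m = ceil(sqrt(895)) = 30.
Baby table (3555^j mod 3581 for j=0..29):
  0:1  1:3555  2:676  3:329  4:2189  5:382  6:811  7:400
  8:343  9:1825  10:2684  11:1836  12:2398  13:2110  14:2436  15:1122
  16:3057  17:2881  18:295  19:3073  20:2465  21:368  22:1175  23:1679
  24:2899  25:3408  26:917  27:1225  28:379  29:889
Giant step factor: 3555^(-30) ≡ 1190 (mod 3581).
Scan 1863·1190^i mod 3581 for i = 0, 1, …:
  i=0: 1863   i=1: 331   i=2: 3561   i=3: 1267
  i=4: 129   i=5: 3108   i=6: 2928   i=7: 7
  i=8: 1168   i=9: 492     …   i=16: 2937
  i=17: 3555
Match at i=17, j=1: e = 17·30 + 1 = 511.

511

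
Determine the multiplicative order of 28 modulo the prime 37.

18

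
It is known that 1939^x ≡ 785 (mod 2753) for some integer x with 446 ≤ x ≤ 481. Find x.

450

Compute 1939^446 mod 2753 = 2191, then multiply by 1939 repeatedly:
  1939^446=2191  1939^447=470  1939^448=87  1939^449=760  1939^450=785
Found 785 at exponent 450.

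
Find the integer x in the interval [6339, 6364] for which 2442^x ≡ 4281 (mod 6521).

Compute 2442^6339 mod 6521 = 5210, then multiply by 2442 repeatedly:
  2442^6339=5210  2442^6340=349  2442^6341=4528  2442^6342=4281
Found 4281 at exponent 6342.

6342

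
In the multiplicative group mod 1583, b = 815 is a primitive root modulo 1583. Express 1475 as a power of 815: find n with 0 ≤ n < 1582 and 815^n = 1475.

135

Baby-step giant-step with m = ceil(sqrt(1582)) = 40.
Baby table (815^j mod 1583 for j=0..39):
  0:1  1:815  2:948  3:116  4:1143  5:741  6:792  7:1199
  8:474  9:58  10:1363  11:1162  12:396  13:1391  14:237  15:29
  16:1473  17:581  18:198  19:1487  20:910  21:806  22:1528  23:1082
  24:99  25:1535  26:455  27:403  28:764  29:541  30:841  31:1559
  32:1019  33:993  34:382  35:1062  36:1212  37:1571  38:1301  39:1288
Giant step factor: 815^(-40) ≡ 1036 (mod 1583).
Scan 1475·1036^i mod 1583 for i = 0, 1, …:
  i=0: 1475   i=1: 505   i=2: 790   i=3: 29
Match at i=3, j=15: n = 3·40 + 15 = 135.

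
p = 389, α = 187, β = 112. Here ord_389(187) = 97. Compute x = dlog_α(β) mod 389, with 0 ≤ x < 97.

53

Baby-step giant-step with m = ceil(sqrt(97)) = 10.
Baby table (187^j mod 389 for j=0..9):
  0:1  1:187  2:348  3:113  4:125  5:35  6:321  7:121
  8:65  9:96
Giant step factor: 187^(-10) ≡ 275 (mod 389).
Scan 112·275^i mod 389 for i = 0, 1, …:
  i=0: 112   i=1: 69   i=2: 303   i=3: 79
  i=4: 330   i=5: 113
Match at i=5, j=3: x = 5·10 + 3 = 53.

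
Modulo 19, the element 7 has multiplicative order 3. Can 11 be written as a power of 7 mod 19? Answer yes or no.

11 ∈ ⟨7⟩ iff 11^3 ≡ 1 (mod 19), since |⟨7⟩| = 3.
11^3 mod 19 = 1.
Since 1 = 1, 11 lies in the subgroup.

yes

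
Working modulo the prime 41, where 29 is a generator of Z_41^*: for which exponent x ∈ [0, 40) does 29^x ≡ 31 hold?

Successive powers of 29 modulo 41:
  29^0=1  29^1=29  29^2=21  29^3=35  29^4=31
So 29^4 ≡ 31 (mod 41), giving x = 4.

4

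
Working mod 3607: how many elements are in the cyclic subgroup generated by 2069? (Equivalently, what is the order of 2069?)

The order of 2069 must divide p − 1 = 3606 = 2 · 3 · 601.
Divisors: 1, 2, 3, 6, 601, 1202, 1803, 3606.
Check each in increasing order: 2069^1 ≡ 2069;  2069^2 ≡ 2859;  2069^3 ≡ 3398;  2069^6 ≡ 397;  2069^601 ≡ 2207;  2069^1202 ≡ 1399;  2069^1803 ≡ 1.
Smallest exponent giving 1 is 1803.

1803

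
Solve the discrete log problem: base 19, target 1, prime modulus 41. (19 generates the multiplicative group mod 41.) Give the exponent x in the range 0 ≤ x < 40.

0

Successive powers of 19 modulo 41:
  19^0=1
So 19^0 ≡ 1 (mod 41), giving x = 0.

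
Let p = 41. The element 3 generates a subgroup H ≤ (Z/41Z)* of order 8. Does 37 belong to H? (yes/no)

37 ∈ ⟨3⟩ iff 37^8 ≡ 1 (mod 41), since |⟨3⟩| = 8.
37^8 mod 41 = 18.
Since 18 ≠ 1, 37 does not lie in the subgroup.

no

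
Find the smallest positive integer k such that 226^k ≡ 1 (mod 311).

The order of 226 must divide p − 1 = 310 = 2 · 5 · 31.
Divisors: 1, 2, 5, 10, 31, 62, 155, 310.
Check each in increasing order: 226^1 ≡ 226;  226^2 ≡ 72;  226^5 ≡ 47;  226^10 ≡ 32;  226^31 ≡ 36;  226^62 ≡ 52;  226^155 ≡ 1.
Smallest exponent giving 1 is 155.

155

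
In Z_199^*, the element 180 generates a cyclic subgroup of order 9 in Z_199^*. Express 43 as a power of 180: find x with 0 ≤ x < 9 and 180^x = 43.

7

Successive powers of 180 modulo 199:
  180^0=1  180^1=180  180^2=162  180^3=106  180^4=175  180^5=58
  180^6=92  180^7=43
So 180^7 ≡ 43 (mod 199), giving x = 7.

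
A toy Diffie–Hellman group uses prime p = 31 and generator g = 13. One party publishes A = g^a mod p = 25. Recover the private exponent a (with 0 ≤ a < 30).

Successive powers of 13 modulo 31:
  13^0=1  13^1=13  13^2=14  13^3=27  13^4=10  13^5=6
  13^6=16  13^7=22  13^8=7  13^9=29  13^10=5  13^11=3
  13^12=8  13^13=11  13^14=19  13^15=30  13^16=18  13^17=17
  13^18=4  13^19=21  13^20=25
So 13^20 ≡ 25 (mod 31), giving a = 20.

20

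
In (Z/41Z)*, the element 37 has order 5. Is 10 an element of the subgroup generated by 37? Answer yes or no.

yes

10 ∈ ⟨37⟩ iff 10^5 ≡ 1 (mod 41), since |⟨37⟩| = 5.
10^5 mod 41 = 1.
Since 1 = 1, 10 lies in the subgroup.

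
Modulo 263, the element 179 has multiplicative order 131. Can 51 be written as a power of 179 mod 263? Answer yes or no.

yes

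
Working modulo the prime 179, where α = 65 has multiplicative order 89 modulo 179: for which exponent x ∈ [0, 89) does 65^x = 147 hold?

59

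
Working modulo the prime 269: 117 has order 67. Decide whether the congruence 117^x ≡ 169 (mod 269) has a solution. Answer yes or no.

169 ∈ ⟨117⟩ iff 169^67 ≡ 1 (mod 269), since |⟨117⟩| = 67.
169^67 mod 269 = 1.
Since 1 = 1, 169 lies in the subgroup.

yes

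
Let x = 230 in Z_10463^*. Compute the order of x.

10462

The order of 230 must divide p − 1 = 10462 = 2 · 5231.
Divisors: 1, 2, 5231, 10462.
Check each in increasing order: 230^1 ≡ 230;  230^2 ≡ 585;  230^5231 ≡ 10462;  230^10462 ≡ 1.
Smallest exponent giving 1 is 10462.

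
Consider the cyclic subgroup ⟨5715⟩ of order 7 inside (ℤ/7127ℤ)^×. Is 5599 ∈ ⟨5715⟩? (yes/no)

yes

⟨5715⟩ has order 7; its elements mod 7127 are {1, 2445, 4255, 5182, 5311, 5599, 5715}.
5599 is in this set.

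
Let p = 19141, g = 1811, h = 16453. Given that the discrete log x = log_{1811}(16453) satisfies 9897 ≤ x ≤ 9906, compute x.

Compute 1811^9897 mod 19141 = 12423, then multiply by 1811 repeatedly:
  1811^9897=12423  1811^9898=7378  1811^9899=1140  1811^9900=16453
Found 16453 at exponent 9900.

9900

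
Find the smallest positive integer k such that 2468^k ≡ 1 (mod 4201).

The order of 2468 must divide p − 1 = 4200 = 2^3 · 3 · 5^2 · 7.
Divisors: 1, 2, 3, 4, 5, 6, 7, 8, 10, 12, 14, 15, 20, 21, 24, 25, 28, 30, 35, 40, 42, 50, 56, 60, 70, 75, 84, 100, 105, 120, 140, 150, 168, 175, 200, 210, 280, 300, 350, 420, 525, 600, 700, 840, 1050, 1400, 2100, 4200.
Check each in increasing order: 2468^1 ≡ 2468;  2468^2 ≡ 3775;  2468^3 ≡ 3083;  2468^4 ≡ 833;  2468^5 ≡ 1555;  2468^6 ≡ 2227;  2468^7 ≡ 1328;  2468^8 ≡ 724;  2468^10 ≡ 2450;  2468^12 ≡ 2349;  2468^14 ≡ 3365;  2468^15 ≡ 3644;  2468^20 ≡ 3472;  2468^21 ≡ 3057;  2468^24 ≡ 1888;  2468^25 ≡ 675;  2468^28 ≡ 1530;  2468^30 ≡ 3576;  2468^35 ≡ 2757;  2468^40 ≡ 2115;  2468^42 ≡ 2225;  2468^50 ≡ 1917;  2468^56 ≡ 943;  2468^60 ≡ 4133;  2468^70 ≡ 1440;  2468^75 ≡ 67;  2468^84 ≡ 1847;  2468^100 ≡ 3215;  2468^105 ≡ 135;  2468^120 ≡ 423;  2468^140 ≡ 2507;  2468^150 ≡ 288;  2468^168 ≡ 197;  2468^175 ≡ 1154;  2468^200 ≡ 1765;  2468^210 ≡ 1421;  2468^280 ≡ 353;  2468^300 ≡ 3125;  2468^350 ≡ 4200;  2468^420 ≡ 2761;  2468^525 ≡ 3047;  2468^600 ≡ 2501;  2468^700 ≡ 1.
Smallest exponent giving 1 is 700.

700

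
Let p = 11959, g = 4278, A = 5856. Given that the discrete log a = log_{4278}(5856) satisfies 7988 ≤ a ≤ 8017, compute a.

7993

Compute 4278^7988 mod 11959 = 6173, then multiply by 4278 repeatedly:
  4278^7988=6173  4278^7989=2622  4278^7990=11333  4278^7991=788  4278^7992=10585
  4278^7993=5856
Found 5856 at exponent 7993.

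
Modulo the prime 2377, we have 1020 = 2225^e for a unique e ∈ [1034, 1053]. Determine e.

Compute 2225^1034 mod 2377 = 491, then multiply by 2225 repeatedly:
  2225^1034=491  2225^1035=1432  2225^1036=1020
Found 1020 at exponent 1036.

1036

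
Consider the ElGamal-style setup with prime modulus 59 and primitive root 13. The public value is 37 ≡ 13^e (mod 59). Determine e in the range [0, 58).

Successive powers of 13 modulo 59:
  13^0=1  13^1=13  13^2=51  13^3=14  13^4=5  13^5=6
  13^6=19  13^7=11  13^8=25  13^9=30  13^10=36  13^11=55
  13^12=7  13^13=32  13^14=3  13^15=39  13^16=35  13^17=42
  13^18=15  13^19=18  13^20=57  13^21=33  13^22=16  13^23=31
  13^24=49  13^25=47  13^26=21  13^27=37
So 13^27 ≡ 37 (mod 59), giving e = 27.

27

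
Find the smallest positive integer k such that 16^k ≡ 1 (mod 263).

131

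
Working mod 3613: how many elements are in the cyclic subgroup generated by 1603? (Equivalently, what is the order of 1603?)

The order of 1603 must divide p − 1 = 3612 = 2^2 · 3 · 7 · 43.
Divisors: 1, 2, 3, 4, 6, 7, 12, 14, 21, 28, 42, 43, 84, 86, 129, 172, 258, 301, 516, 602, 903, 1204, 1806, 3612.
Check each in increasing order: 1603^1 ≡ 1603;  1603^2 ≡ 766;  1603^3 ≡ 3091;  1603^4 ≡ 1450;  1603^6 ≡ 1509;  1603^7 ≡ 1830;  1603^12 ≡ 891;  1603^14 ≡ 3262;  1603^21 ≡ 784;  1603^28 ≡ 359;  1603^42 ≡ 446;  1603^43 ≡ 3177;  1603^84 ≡ 201;  1603^86 ≡ 2220;  1603^129 ≡ 364;  1603^172 ≡ 268;  1603^258 ≡ 2428;  1603^301 ≡ 1.
Smallest exponent giving 1 is 301.

301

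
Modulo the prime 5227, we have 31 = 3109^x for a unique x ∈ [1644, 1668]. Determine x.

Compute 3109^1644 mod 5227 = 736, then multiply by 3109 repeatedly:
  3109^1644=736  3109^1645=4025  3109^1646=287  3109^1647=3693  3109^1648=3045
  3109^1649=808  3109^1650=3112  3109^1651=31
Found 31 at exponent 1651.

1651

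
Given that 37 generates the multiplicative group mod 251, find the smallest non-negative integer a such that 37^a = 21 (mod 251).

Baby-step giant-step with m = ceil(sqrt(250)) = 16.
Baby table (37^j mod 251 for j=0..15):
  0:1  1:37  2:114  3:202  4:195  5:187  6:142  7:234
  8:124  9:70  10:80  11:199  12:84  13:96  14:38  15:151
Giant step factor: 37^(-16) ≡ 112 (mod 251).
Scan 21·112^i mod 251 for i = 0, 1, …:
  i=0: 21   i=1: 93   i=2: 125   i=3: 195
Match at i=3, j=4: a = 3·16 + 4 = 52.

52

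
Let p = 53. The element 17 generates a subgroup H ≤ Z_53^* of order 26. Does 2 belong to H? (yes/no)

2 ∈ ⟨17⟩ iff 2^26 ≡ 1 (mod 53), since |⟨17⟩| = 26.
2^26 mod 53 = 52.
Since 52 ≠ 1, 2 does not lie in the subgroup.

no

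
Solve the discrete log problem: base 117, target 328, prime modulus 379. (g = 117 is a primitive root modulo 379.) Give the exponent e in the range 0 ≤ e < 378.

Baby-step giant-step with m = ceil(sqrt(378)) = 20.
Baby table (117^j mod 379 for j=0..19):
  0:1  1:117  2:45  3:338  4:130  5:50  6:165  7:355
  8:224  9:57  10:226  11:291  12:316  13:209  14:197  15:309
  16:148  17:261  18:217  19:375
Giant step factor: 117^(-20) ≡ 132 (mod 379).
Scan 328·132^i mod 379 for i = 0, 1, …:
  i=0: 328   i=1: 90   i=2: 131   i=3: 237
  i=4: 206   i=5: 283   i=6: 214   i=7: 202
  i=8: 134   i=9: 254     …   i=14: 166
  i=15: 309
Match at i=15, j=15: e = 15·20 + 15 = 315.

315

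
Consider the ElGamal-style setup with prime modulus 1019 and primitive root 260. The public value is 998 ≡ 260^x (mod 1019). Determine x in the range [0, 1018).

926

Baby-step giant-step with m = ceil(sqrt(1018)) = 32.
Baby table (260^j mod 1019 for j=0..31):
  0:1  1:260  2:346  3:288  4:493  5:805  6:405  7:343
  8:527  9:474  10:960  11:964  12:985  13:331  14:464  15:398
  16:561  17:143  18:496  19:566  20:424  21:188  22:987  23:851
  24:137  25:974  26:528  27:734  28:287  29:233  30:459  31:117
Giant step factor: 260^(-32) ≡ 197 (mod 1019).
Scan 998·197^i mod 1019 for i = 0, 1, …:
  i=0: 998   i=1: 958   i=2: 211   i=3: 807
  i=4: 15   i=5: 917   i=6: 286   i=7: 297
  i=8: 426   i=9: 364     …   i=27: 442
  i=28: 459
Match at i=28, j=30: x = 28·32 + 30 = 926.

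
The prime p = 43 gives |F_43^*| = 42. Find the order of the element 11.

7

The order of 11 must divide p − 1 = 42 = 2 · 3 · 7.
Divisors: 1, 2, 3, 6, 7, 14, 21, 42.
Check each in increasing order: 11^1 ≡ 11;  11^2 ≡ 35;  11^3 ≡ 41;  11^6 ≡ 4;  11^7 ≡ 1.
Smallest exponent giving 1 is 7.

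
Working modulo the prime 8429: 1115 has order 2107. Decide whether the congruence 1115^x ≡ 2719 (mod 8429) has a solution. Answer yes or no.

yes

2719 ∈ ⟨1115⟩ iff 2719^2107 ≡ 1 (mod 8429), since |⟨1115⟩| = 2107.
2719^2107 mod 8429 = 1.
Since 1 = 1, 2719 lies in the subgroup.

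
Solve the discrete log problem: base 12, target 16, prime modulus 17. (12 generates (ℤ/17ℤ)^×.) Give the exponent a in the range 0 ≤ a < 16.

Successive powers of 12 modulo 17:
  12^0=1  12^1=12  12^2=8  12^3=11  12^4=13  12^5=3
  12^6=2  12^7=7  12^8=16
So 12^8 ≡ 16 (mod 17), giving a = 8.

8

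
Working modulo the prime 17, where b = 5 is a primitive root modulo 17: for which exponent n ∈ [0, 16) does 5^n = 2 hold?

6

Successive powers of 5 modulo 17:
  5^0=1  5^1=5  5^2=8  5^3=6  5^4=13  5^5=14
  5^6=2
So 5^6 ≡ 2 (mod 17), giving n = 6.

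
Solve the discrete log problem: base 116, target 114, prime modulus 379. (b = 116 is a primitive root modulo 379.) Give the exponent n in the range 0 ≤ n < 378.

200

Baby-step giant-step with m = ceil(sqrt(378)) = 20.
Baby table (116^j mod 379 for j=0..19):
  0:1  1:116  2:191  3:174  4:97  5:261  6:335  7:202
  8:313  9:303  10:280  11:265  12:41  13:208  14:251  15:312
  16:187  17:89  18:91  19:323
Giant step factor: 116^(-20) ≡ 143 (mod 379).
Scan 114·143^i mod 379 for i = 0, 1, …:
  i=0: 114   i=1: 5   i=2: 336   i=3: 294
  i=4: 352   i=5: 308   i=6: 80   i=7: 70
  i=8: 156   i=9: 326   i=10: 1
Match at i=10, j=0: n = 10·20 + 0 = 200.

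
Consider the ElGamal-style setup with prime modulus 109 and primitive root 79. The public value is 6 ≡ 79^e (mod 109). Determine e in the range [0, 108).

Baby-step giant-step with m = ceil(sqrt(108)) = 11.
Baby table (79^j mod 109 for j=0..10):
  0:1  1:79  2:28  3:32  4:21  5:24  6:43  7:18
  8:5  9:68  10:31
Giant step factor: 79^(-11) ≡ 62 (mod 109).
Scan 6·62^i mod 109 for i = 0, 1, …:
  i=0: 6   i=1: 45   i=2: 65   i=3: 106
  i=4: 32
Match at i=4, j=3: e = 4·11 + 3 = 47.

47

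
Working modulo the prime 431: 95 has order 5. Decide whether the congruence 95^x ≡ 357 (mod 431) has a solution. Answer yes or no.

no

357 ∈ ⟨95⟩ iff 357^5 ≡ 1 (mod 431), since |⟨95⟩| = 5.
357^5 mod 431 = 324.
Since 324 ≠ 1, 357 does not lie in the subgroup.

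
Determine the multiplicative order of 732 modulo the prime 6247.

The order of 732 must divide p − 1 = 6246 = 2 · 3^2 · 347.
Divisors: 1, 2, 3, 6, 9, 18, 347, 694, 1041, 2082, 3123, 6246.
Check each in increasing order: 732^1 ≡ 732;  732^2 ≡ 4829;  732^3 ≡ 5273;  732^6 ≡ 5379;  732^9 ≡ 2087;  732^18 ≡ 1410;  732^347 ≡ 1551;  732^694 ≡ 506;  732^1041 ≡ 3931;  732^2082 ≡ 3930;  732^3123 ≡ 6246;  732^6246 ≡ 1.
Smallest exponent giving 1 is 6246.

6246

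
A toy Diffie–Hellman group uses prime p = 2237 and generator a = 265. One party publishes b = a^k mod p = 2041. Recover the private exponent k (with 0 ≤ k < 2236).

Baby-step giant-step with m = ceil(sqrt(2236)) = 48.
Baby table (265^j mod 2237 for j=0..47):
  0:1  1:265  2:878  3:22  4:1356  5:1420  6:484  7:751
  8:2159  9:1700  10:863  11:521  12:1608  13:1090  14:277  15:1821
  16:1610  17:1620  18:2033  19:1865  20:2085  21:2223  22:764  23:1130
  24:1929  25:1149  26:253  27:2172  28:671  29:1092  30:807  31:1340
  32:1654  33:2095  34:399  35:596  36:1350  37:2067  38:1927  39:619
  40:734  41:2128  42:196  43:489  44:2076  45:2075  46:1810  47:932
Giant step factor: 265^(-48) ≡ 1148 (mod 2237).
Scan 2041·1148^i mod 2237 for i = 0, 1, …:
  i=0: 2041   i=1: 929   i=2: 1680   i=3: 346
  i=4: 1259   i=5: 230   i=6: 74   i=7: 2183
  i=8: 644   i=9: 1102     …   i=23: 604
  i=24: 2159
Match at i=24, j=8: k = 24·48 + 8 = 1160.

1160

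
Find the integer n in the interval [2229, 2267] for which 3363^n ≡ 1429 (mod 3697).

2240

Compute 3363^2229 mod 3697 = 1336, then multiply by 3363 repeatedly:
  3363^2229=1336  3363^2230=1113  3363^2231=1655  3363^2232=1780  3363^2233=697
  3363^2234=113  3363^2235=2925  3363^2236=2755  3363^2237=383  3363^2238=1473
  3363^2239=3416  3363^2240=1429
Found 1429 at exponent 2240.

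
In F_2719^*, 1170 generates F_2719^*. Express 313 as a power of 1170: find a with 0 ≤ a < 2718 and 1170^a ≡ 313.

Baby-step giant-step with m = ceil(sqrt(2718)) = 53.
Baby table (1170^j mod 2719 for j=0..52):
  0:1  1:1170  2:1243  3:2364  4:657  5:1932  6:951  7:599
  8:2047  9:2270  10:2156  11:2007  12:1693  13:1378  14:2612  15:2603
  16:230  17:2638  18:395  19:2639  20:1565  21:1163  22:1210  23:1820
  24:423  25:52  26:1022  27:2099  28:573  29:1536  30:2580  31:510
  32:1239  33:403  34:1123  35:633  36:1042  37:1028  38:962  39:2593
  40:2125  41:1084  42:1226  43:1507  44:1278  45:2529  46:658  47:383
  48:2194  49:244  50:2704  51:1483  52:388
Giant step factor: 1170^(-53) ≡ 2334 (mod 2719).
Scan 313·2334^i mod 2719 for i = 0, 1, …:
  i=0: 313   i=1: 1850   i=2: 128   i=3: 2381
  i=4: 2337   i=5: 244
Match at i=5, j=49: a = 5·53 + 49 = 314.

314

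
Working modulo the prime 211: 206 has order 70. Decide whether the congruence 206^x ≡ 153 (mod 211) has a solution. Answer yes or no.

yes

153 ∈ ⟨206⟩ iff 153^70 ≡ 1 (mod 211), since |⟨206⟩| = 70.
153^70 mod 211 = 1.
Since 1 = 1, 153 lies in the subgroup.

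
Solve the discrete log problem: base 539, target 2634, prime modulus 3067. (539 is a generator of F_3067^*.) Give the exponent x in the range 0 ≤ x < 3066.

Baby-step giant-step with m = ceil(sqrt(3066)) = 56.
Baby table (539^j mod 3067 for j=0..55):
  0:1  1:539  2:2223  3:2067  4:792  5:575  6:158  7:2353
  8:1596  9:1484  10:2456  11:1907  12:428  13:667  14:674  15:1380
  16:1606  17:740  18:150  19:1108  20:2214  21:283  22:2254  23:374
  24:2231  25:245  26:174  27:1776  28:360  29:819  30:2860  31:1906
  32:2956  33:1511  34:1674  35:588  36:1031  37:582  38:864  39:2579
  40:730  41:894  42:347  43:3013  44:1564  45:2638  46:1861  47:170
  48:2687  49:669  50:1752  51:2759  52:2673  53:2324  54:1300  55:1424
Giant step factor: 539^(-56) ≡ 956 (mod 3067).
Scan 2634·956^i mod 3067 for i = 0, 1, …:
  i=0: 2634   i=1: 97   i=2: 722   i=3: 157
  i=4: 2876   i=5: 1424
Match at i=5, j=55: x = 5·56 + 55 = 335.

335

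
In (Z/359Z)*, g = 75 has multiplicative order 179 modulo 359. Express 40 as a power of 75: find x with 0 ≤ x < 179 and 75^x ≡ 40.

Baby-step giant-step with m = ceil(sqrt(179)) = 14.
Baby table (75^j mod 359 for j=0..13):
  0:1  1:75  2:240  3:50  4:160  5:153  6:346  7:102
  8:111  9:68  10:74  11:165  12:169  13:110
Giant step factor: 75^(-14) ≡ 205 (mod 359).
Scan 40·205^i mod 359 for i = 0, 1, …:
  i=0: 40   i=1: 302   i=2: 162   i=3: 182
  i=4: 333   i=5: 55   i=6: 146   i=7: 133
  i=8: 340   i=9: 54   i=10: 300   i=11: 111
Match at i=11, j=8: x = 11·14 + 8 = 162.

162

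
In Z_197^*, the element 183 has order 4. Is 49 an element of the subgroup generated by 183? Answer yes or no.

49 ∈ ⟨183⟩ iff 49^4 ≡ 1 (mod 197), since |⟨183⟩| = 4.
49^4 mod 197 = 187.
Since 187 ≠ 1, 49 does not lie in the subgroup.

no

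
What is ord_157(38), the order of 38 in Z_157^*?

156

The order of 38 must divide p − 1 = 156 = 2^2 · 3 · 13.
Divisors: 1, 2, 3, 4, 6, 12, 13, 26, 39, 52, 78, 156.
Check each in increasing order: 38^1 ≡ 38;  38^2 ≡ 31;  38^3 ≡ 79;  38^4 ≡ 19;  38^6 ≡ 118;  38^12 ≡ 108;  38^13 ≡ 22;  38^26 ≡ 13;  38^39 ≡ 129;  38^52 ≡ 12;  38^78 ≡ 156;  38^156 ≡ 1.
Smallest exponent giving 1 is 156.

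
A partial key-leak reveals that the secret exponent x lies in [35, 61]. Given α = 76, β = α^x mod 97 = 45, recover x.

57

Compute 76^35 mod 97 = 7, then multiply by 76 repeatedly:
  76^35=7  76^36=47  76^37=80  76^38=66  76^39=69
  76^40=6  76^41=68  76^42=27  76^43=15  76^44=73
  76^45=19  76^46=86  76^47=37  76^48=96  76^49=21
  76^50=44  76^51=46  76^52=4  76^53=13  76^54=18
  76^55=10  76^56=81  76^57=45
Found 45 at exponent 57.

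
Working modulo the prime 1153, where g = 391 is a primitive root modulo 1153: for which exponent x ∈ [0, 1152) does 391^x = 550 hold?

364

Baby-step giant-step with m = ceil(sqrt(1152)) = 34.
Baby table (391^j mod 1153 for j=0..33):
  0:1  1:391  2:685  3:339  4:1107  5:462  6:774  7:548
  8:963  9:655  10:139  11:158  12:669  13:1001  14:524  15:803
  16:357  17:74  18:109  19:1111  20:873  21:55  22:751  23:779
  24:197  25:929  26:44  27:1062  28:162  29:1080  30:282  31:727
  32:619  33:1052
Giant step factor: 391^(-34) ≡ 383 (mod 1153).
Scan 550·383^i mod 1153 for i = 0, 1, …:
  i=0: 550   i=1: 804   i=2: 81   i=3: 1045
  i=4: 144   i=5: 961   i=6: 256   i=7: 43
  i=8: 327   i=9: 717   i=10: 197
Match at i=10, j=24: x = 10·34 + 24 = 364.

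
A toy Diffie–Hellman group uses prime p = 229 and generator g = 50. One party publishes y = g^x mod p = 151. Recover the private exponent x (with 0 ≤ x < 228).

124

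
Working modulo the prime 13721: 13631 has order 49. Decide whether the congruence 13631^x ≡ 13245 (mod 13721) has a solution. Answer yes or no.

yes

13245 ∈ ⟨13631⟩ iff 13245^49 ≡ 1 (mod 13721), since |⟨13631⟩| = 49.
13245^49 mod 13721 = 1.
Since 1 = 1, 13245 lies in the subgroup.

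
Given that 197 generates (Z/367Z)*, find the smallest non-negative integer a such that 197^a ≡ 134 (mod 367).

Baby-step giant-step with m = ceil(sqrt(366)) = 20.
Baby table (197^j mod 367 for j=0..19):
  0:1  1:197  2:274  3:29  4:208  5:239  6:107  7:160
  8:325  9:167  10:236  11:250  12:72  13:238  14:277  15:253
  16:296  17:326  18:364  19:143
Giant step factor: 197^(-20) ≡ 196 (mod 367).
Scan 134·196^i mod 367 for i = 0, 1, …:
  i=0: 134   i=1: 207   i=2: 202   i=3: 323
  i=4: 184   i=5: 98   i=6: 124   i=7: 82
  i=8: 291   i=9: 151   i=10: 236
Match at i=10, j=10: a = 10·20 + 10 = 210.

210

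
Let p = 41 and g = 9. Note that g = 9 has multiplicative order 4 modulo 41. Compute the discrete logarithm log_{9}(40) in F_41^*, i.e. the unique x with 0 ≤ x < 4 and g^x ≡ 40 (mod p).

2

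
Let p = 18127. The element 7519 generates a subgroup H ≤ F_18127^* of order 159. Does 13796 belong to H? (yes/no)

yes

13796 ∈ ⟨7519⟩ iff 13796^159 ≡ 1 (mod 18127), since |⟨7519⟩| = 159.
13796^159 mod 18127 = 1.
Since 1 = 1, 13796 lies in the subgroup.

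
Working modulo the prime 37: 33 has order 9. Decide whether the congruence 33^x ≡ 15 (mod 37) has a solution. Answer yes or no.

no

⟨33⟩ has order 9; its elements mod 37 are {1, 7, 9, 10, 12, 16, 26, 33, 34}.
15 is not in this set.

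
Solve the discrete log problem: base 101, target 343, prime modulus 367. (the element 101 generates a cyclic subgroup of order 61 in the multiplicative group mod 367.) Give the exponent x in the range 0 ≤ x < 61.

Baby-step giant-step with m = ceil(sqrt(61)) = 8.
Baby table (101^j mod 367 for j=0..7):
  0:1  1:101  2:292  3:132  4:120  5:9  6:175  7:59
Giant step factor: 101^(-8) ≡ 135 (mod 367).
Scan 343·135^i mod 367 for i = 0, 1, …:
  i=0: 343   i=1: 63   i=2: 64   i=3: 199
  i=4: 74   i=5: 81   i=6: 292
Match at i=6, j=2: x = 6·8 + 2 = 50.

50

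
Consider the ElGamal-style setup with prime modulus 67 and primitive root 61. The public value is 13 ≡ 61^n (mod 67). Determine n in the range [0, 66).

31

Baby-step giant-step with m = ceil(sqrt(66)) = 9.
Baby table (61^j mod 67 for j=0..8):
  0:1  1:61  2:36  3:52  4:23  5:63  6:24  7:57
  8:60
Giant step factor: 61^(-9) ≡ 8 (mod 67).
Scan 13·8^i mod 67 for i = 0, 1, …:
  i=0: 13   i=1: 37   i=2: 28   i=3: 23
Match at i=3, j=4: n = 3·9 + 4 = 31.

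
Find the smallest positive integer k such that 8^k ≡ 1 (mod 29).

28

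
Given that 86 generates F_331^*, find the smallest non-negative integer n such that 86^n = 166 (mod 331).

253

Baby-step giant-step with m = ceil(sqrt(330)) = 19.
Baby table (86^j mod 331 for j=0..18):
  0:1  1:86  2:114  3:205  4:87  5:200  6:319  7:292
  8:287  9:188  10:280  11:248  12:144  13:137  14:197  15:61
  16:281  17:3  18:258
Giant step factor: 86^(-19) ≡ 301 (mod 331).
Scan 166·301^i mod 331 for i = 0, 1, …:
  i=0: 166   i=1: 316   i=2: 119   i=3: 71
  i=4: 187   i=5: 17   i=6: 152   i=7: 74
  i=8: 97   i=9: 69   i=10: 247   i=11: 203
  i=12: 199   i=13: 319
Match at i=13, j=6: n = 13·19 + 6 = 253.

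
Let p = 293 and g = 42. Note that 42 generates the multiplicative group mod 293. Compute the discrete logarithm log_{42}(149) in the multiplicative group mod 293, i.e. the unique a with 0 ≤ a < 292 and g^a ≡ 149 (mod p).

Baby-step giant-step with m = ceil(sqrt(292)) = 18.
Baby table (42^j mod 293 for j=0..17):
  0:1  1:42  2:6  3:252  4:36  5:47  6:216  7:282
  8:124  9:227  10:158  11:190  12:69  13:261  14:121  15:101
  16:140  17:20
Giant step factor: 42^(-18) ≡ 15 (mod 293).
Scan 149·15^i mod 293 for i = 0, 1, …:
  i=0: 149   i=1: 184   i=2: 123   i=3: 87
  i=4: 133   i=5: 237   i=6: 39   i=7: 292
  i=8: 278   i=9: 68     …   i=14: 59
  i=15: 6
Match at i=15, j=2: a = 15·18 + 2 = 272.

272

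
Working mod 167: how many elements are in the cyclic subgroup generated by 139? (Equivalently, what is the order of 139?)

166

The order of 139 must divide p − 1 = 166 = 2 · 83.
Divisors: 1, 2, 83, 166.
Check each in increasing order: 139^1 ≡ 139;  139^2 ≡ 116;  139^83 ≡ 166;  139^166 ≡ 1.
Smallest exponent giving 1 is 166.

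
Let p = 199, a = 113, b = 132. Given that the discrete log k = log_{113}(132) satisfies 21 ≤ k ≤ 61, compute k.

Compute 113^21 mod 199 = 12, then multiply by 113 repeatedly:
  113^21=12  113^22=162  113^23=197  113^24=172  113^25=133
  113^26=104  113^27=11  113^28=49  113^29=164  113^30=25
  113^31=39  113^32=29  113^33=93  113^34=161  113^35=84
  113^36=139  113^37=185  113^38=10  113^39=135  113^40=131
  113^41=77  113^42=144  113^43=153  113^44=175  113^45=74
  113^46=4  113^47=54  113^48=132
Found 132 at exponent 48.

48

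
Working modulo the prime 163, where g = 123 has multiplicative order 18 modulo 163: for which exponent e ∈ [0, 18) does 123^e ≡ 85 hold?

Successive powers of 123 modulo 163:
  123^0=1  123^1=123  123^2=133  123^3=59  123^4=85
So 123^4 ≡ 85 (mod 163), giving e = 4.

4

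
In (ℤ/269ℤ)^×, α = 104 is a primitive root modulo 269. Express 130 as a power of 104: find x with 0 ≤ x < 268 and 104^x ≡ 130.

239

Baby-step giant-step with m = ceil(sqrt(268)) = 17.
Baby table (104^j mod 269 for j=0..16):
  0:1  1:104  2:56  3:175  4:177  5:116  6:228  7:40
  8:125  9:88  10:6  11:86  12:67  13:243  14:255  15:158
  16:23
Giant step factor: 104^(-17) ≡ 102 (mod 269).
Scan 130·102^i mod 269 for i = 0, 1, …:
  i=0: 130   i=1: 79   i=2: 257   i=3: 121
  i=4: 237   i=5: 233   i=6: 94   i=7: 173
  i=8: 161   i=9: 13     …   i=13: 212
  i=14: 104
Match at i=14, j=1: x = 14·17 + 1 = 239.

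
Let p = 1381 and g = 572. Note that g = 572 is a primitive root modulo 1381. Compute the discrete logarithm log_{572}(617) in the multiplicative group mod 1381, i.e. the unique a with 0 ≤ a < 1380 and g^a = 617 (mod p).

439

Baby-step giant-step with m = ceil(sqrt(1380)) = 38.
Baby table (572^j mod 1381 for j=0..37):
  0:1  1:572  2:1268  3:271  4:340  5:1140  6:248  7:994
  8:977  9:920  10:79  11:996  12:740  13:694  14:621  15:295
  16:258  17:1190  18:1228  19:868  20:717  21:1348  22:458  23:967
  24:724  25:1209  26:1048  27:102  28:342  29:903  30:22  31:155
  32:276  33:438  34:575  35:222  36:1313  37:1153
Giant step factor: 572^(-38) ≡ 1342 (mod 1381).
Scan 617·1342^i mod 1381 for i = 0, 1, …:
  i=0: 617   i=1: 795   i=2: 758   i=3: 820
  i=4: 1164   i=5: 177   i=6: 2   i=7: 1303
  i=8: 280   i=9: 128   i=10: 532   i=11: 1348
Match at i=11, j=21: a = 11·38 + 21 = 439.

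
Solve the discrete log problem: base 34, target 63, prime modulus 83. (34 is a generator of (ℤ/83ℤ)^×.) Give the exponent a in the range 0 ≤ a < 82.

30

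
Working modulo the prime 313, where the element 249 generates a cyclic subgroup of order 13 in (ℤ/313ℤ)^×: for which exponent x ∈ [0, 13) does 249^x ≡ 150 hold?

3

Successive powers of 249 modulo 313:
  249^0=1  249^1=249  249^2=27  249^3=150
So 249^3 ≡ 150 (mod 313), giving x = 3.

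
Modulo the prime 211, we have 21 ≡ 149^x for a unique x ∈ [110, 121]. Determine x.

Compute 149^110 mod 211 = 161, then multiply by 149 repeatedly:
  149^110=161  149^111=146  149^112=21
Found 21 at exponent 112.

112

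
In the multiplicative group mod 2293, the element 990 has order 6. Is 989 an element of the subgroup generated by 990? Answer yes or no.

⟨990⟩ has order 6; its elements mod 2293 are {1, 989, 990, 1303, 1304, 2292}.
989 is in this set.

yes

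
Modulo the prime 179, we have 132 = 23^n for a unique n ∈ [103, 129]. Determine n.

113

Compute 23^103 mod 179 = 167, then multiply by 23 repeatedly:
  23^103=167  23^104=82  23^105=96  23^106=60  23^107=127
  23^108=57  23^109=58  23^110=81  23^111=73  23^112=68
  23^113=132
Found 132 at exponent 113.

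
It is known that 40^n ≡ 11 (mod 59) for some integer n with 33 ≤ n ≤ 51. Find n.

Compute 40^33 mod 59 = 10, then multiply by 40 repeatedly:
  40^33=10  40^34=46  40^35=11
Found 11 at exponent 35.

35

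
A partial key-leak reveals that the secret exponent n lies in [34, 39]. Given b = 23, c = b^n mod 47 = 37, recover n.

36

Compute 23^34 mod 47 = 7, then multiply by 23 repeatedly:
  23^34=7  23^35=20  23^36=37
Found 37 at exponent 36.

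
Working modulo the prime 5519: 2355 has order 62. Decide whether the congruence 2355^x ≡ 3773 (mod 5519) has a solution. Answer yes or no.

no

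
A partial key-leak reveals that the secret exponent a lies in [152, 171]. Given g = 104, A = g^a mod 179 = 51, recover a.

Compute 104^152 mod 179 = 57, then multiply by 104 repeatedly:
  104^152=57  104^153=21  104^154=36  104^155=164  104^156=51
Found 51 at exponent 156.

156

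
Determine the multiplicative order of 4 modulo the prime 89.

11

The order of 4 must divide p − 1 = 88 = 2^3 · 11.
Divisors: 1, 2, 4, 8, 11, 22, 44, 88.
Check each in increasing order: 4^1 ≡ 4;  4^2 ≡ 16;  4^4 ≡ 78;  4^8 ≡ 32;  4^11 ≡ 1.
Smallest exponent giving 1 is 11.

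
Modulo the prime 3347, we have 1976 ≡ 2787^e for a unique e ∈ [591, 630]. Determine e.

620

Compute 2787^591 mod 3347 = 3232, then multiply by 2787 repeatedly:
  2787^591=3232  2787^592=807  2787^593=3272  2787^594=1836  2787^595=2716
  2787^596=1925  2787^597=3081  2787^598=1692  2787^599=3028  2787^600=1249
  2787^601=83  2787^602=378  2787^603=2528  2787^604=101  2787^605=339
  2787^606=939  2787^607=2986  2787^608=1340  2787^609=2675  2787^610=1456
  2787^611=1308  2787^612=513  2787^613=562  2787^614=3245  2787^615=221
  2787^616=79  2787^617=2618  2787^618=3253  2787^619=2435  2787^620=1976
Found 1976 at exponent 620.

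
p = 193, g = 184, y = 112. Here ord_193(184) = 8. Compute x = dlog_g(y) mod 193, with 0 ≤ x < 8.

6

Successive powers of 184 modulo 193:
  184^0=1  184^1=184  184^2=81  184^3=43  184^4=192  184^5=9
  184^6=112
So 184^6 ≡ 112 (mod 193), giving x = 6.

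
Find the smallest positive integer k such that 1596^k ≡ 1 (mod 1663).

The order of 1596 must divide p − 1 = 1662 = 2 · 3 · 277.
Divisors: 1, 2, 3, 6, 277, 554, 831, 1662.
Check each in increasing order: 1596^1 ≡ 1596;  1596^2 ≡ 1163;  1596^3 ≡ 240;  1596^6 ≡ 1058;  1596^277 ≡ 1344;  1596^554 ≡ 318;  1596^831 ≡ 1.
Smallest exponent giving 1 is 831.

831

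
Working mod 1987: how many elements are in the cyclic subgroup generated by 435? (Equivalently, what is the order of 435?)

662

The order of 435 must divide p − 1 = 1986 = 2 · 3 · 331.
Divisors: 1, 2, 3, 6, 331, 662, 993, 1986.
Check each in increasing order: 435^1 ≡ 435;  435^2 ≡ 460;  435^3 ≡ 1400;  435^6 ≡ 818;  435^331 ≡ 1986;  435^662 ≡ 1.
Smallest exponent giving 1 is 662.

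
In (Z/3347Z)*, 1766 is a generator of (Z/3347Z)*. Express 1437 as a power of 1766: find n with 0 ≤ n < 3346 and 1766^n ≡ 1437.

384

Baby-step giant-step with m = ceil(sqrt(3346)) = 58.
Baby table (1766^j mod 3347 for j=0..57):
  0:1  1:1766  2:2699  3:306  4:1529  5:2532  6:3267  7:2641
  8:1635  9:2296  10:1519  11:1607  12:3053  13:2928  14:3080  15:405
  16:2319  17:1973  18:91  19:50  20:1278  21:1070  22:1912  23:2816
  24:2761  25:2694  26:1517  27:1422  28:1002  29:2316  30:22  31:2035
  32:2479  33:38  34:168  35:2152  36:1587  37:1203  38:2500  39:307
  40:3295  41:1884  42:226  43:823  44:820  45:2216  46:813  47:3242
  48:2002  49:1100  50:1340  51:111  52:1900  53:1706  54:496  55:2369
  56:3251  57:1161
Giant step factor: 1766^(-58) ≡ 3318 (mod 3347).
Scan 1437·3318^i mod 3347 for i = 0, 1, …:
  i=0: 1437   i=1: 1838   i=2: 250   i=3: 2791
  i=4: 2736   i=5: 984   i=6: 1587
Match at i=6, j=36: n = 6·58 + 36 = 384.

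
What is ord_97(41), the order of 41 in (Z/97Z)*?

The order of 41 must divide p − 1 = 96 = 2^5 · 3.
Divisors: 1, 2, 3, 4, 6, 8, 12, 16, 24, 32, 48, 96.
Check each in increasing order: 41^1 ≡ 41;  41^2 ≡ 32;  41^3 ≡ 51;  41^4 ≡ 54;  41^6 ≡ 79;  41^8 ≡ 6;  41^12 ≡ 33;  41^16 ≡ 36;  41^24 ≡ 22;  41^32 ≡ 35;  41^48 ≡ 96;  41^96 ≡ 1.
Smallest exponent giving 1 is 96.

96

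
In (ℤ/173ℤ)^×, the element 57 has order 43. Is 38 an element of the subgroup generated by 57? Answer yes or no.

38 ∈ ⟨57⟩ iff 38^43 ≡ 1 (mod 173), since |⟨57⟩| = 43.
38^43 mod 173 = 172.
Since 172 ≠ 1, 38 does not lie in the subgroup.

no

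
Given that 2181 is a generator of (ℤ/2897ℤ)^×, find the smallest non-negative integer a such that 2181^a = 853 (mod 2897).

103

Baby-step giant-step with m = ceil(sqrt(2896)) = 54.
Baby table (2181^j mod 2897 for j=0..53):
  0:1  1:2181  2:2784  3:2689  4:1181  5:328  6:2706  7:597
  8:1304  9:2067  10:395  11:1086  12:1717  13:1853  14:78  15:2092
  16:2774  17:1158  18:2311  19:2408  20:2484  21:214  22:317  23:1891
  24:1840  25:695  26:664  27:2581  28:290  29:944  30:1994  31:517
  32:644  33:2416  34:2550  35:2207  36:1550  37:2648  38:1567  39:2064
  40:2543  41:1425  42:2341  43:1207  44:1991  45:2665  46:983  47:143
  48:1904  49:1223  50:2123  51:857  52:552  53:1657
Giant step factor: 2181^(-54) ≡ 32 (mod 2897).
Scan 853·32^i mod 2897 for i = 0, 1, …:
  i=0: 853   i=1: 1223
Match at i=1, j=49: a = 1·54 + 49 = 103.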